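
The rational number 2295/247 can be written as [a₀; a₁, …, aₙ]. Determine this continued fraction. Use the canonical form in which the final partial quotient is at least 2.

2295 ÷ 247 → quotient 9, remainder 72
247 ÷ 72 → quotient 3, remainder 31
72 ÷ 31 → quotient 2, remainder 10
31 ÷ 10 → quotient 3, remainder 1
10 ÷ 1 → quotient 10, remainder 0

[9; 3, 2, 3, 10]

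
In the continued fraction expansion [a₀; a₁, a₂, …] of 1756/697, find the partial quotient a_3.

1756 ÷ 697 → quotient 2, remainder 362
697 ÷ 362 → quotient 1, remainder 335
362 ÷ 335 → quotient 1, remainder 27
335 ÷ 27 → quotient 12, remainder 11

12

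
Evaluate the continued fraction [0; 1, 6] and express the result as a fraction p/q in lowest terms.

Start with 6.
1 + 1/(6/1) = 1 + 1/6 = 7/6
0 + 1/(7/6) = 0 + 6/7 = 6/7

6/7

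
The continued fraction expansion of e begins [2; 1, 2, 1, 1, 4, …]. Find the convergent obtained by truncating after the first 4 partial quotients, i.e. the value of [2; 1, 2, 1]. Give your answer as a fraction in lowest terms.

Start with 1.
2 + 1/(1/1) = 2 + 1/1 = 3/1
1 + 1/(3/1) = 1 + 1/3 = 4/3
2 + 1/(4/3) = 2 + 3/4 = 11/4

11/4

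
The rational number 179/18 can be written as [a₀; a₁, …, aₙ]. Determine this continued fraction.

[9; 1, 17]

Run the Euclidean algorithm, recording each quotient:
179 ÷ 18 → quotient 9, remainder 17
18 ÷ 17 → quotient 1, remainder 1
17 ÷ 1 → quotient 17, remainder 0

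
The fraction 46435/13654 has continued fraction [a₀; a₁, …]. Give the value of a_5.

1

⌊46435/13654⌋ = 3, remainder 5473
⌊13654/5473⌋ = 2, remainder 2708
⌊5473/2708⌋ = 2, remainder 57
⌊2708/57⌋ = 47, remainder 29
⌊57/29⌋ = 1, remainder 28
⌊29/28⌋ = 1, remainder 1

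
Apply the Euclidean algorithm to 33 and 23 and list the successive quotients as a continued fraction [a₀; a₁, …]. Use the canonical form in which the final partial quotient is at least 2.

33 ÷ 23 → quotient 1, remainder 10
23 ÷ 10 → quotient 2, remainder 3
10 ÷ 3 → quotient 3, remainder 1
3 ÷ 1 → quotient 3, remainder 0

[1; 2, 3, 3]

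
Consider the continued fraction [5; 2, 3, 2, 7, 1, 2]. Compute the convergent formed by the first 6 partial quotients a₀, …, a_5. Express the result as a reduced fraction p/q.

Work from the innermost term outward:
Start with 1.
7 + 1/(1/1) = 7 + 1/1 = 8/1
2 + 1/(8/1) = 2 + 1/8 = 17/8
3 + 1/(17/8) = 3 + 8/17 = 59/17
2 + 1/(59/17) = 2 + 17/59 = 135/59
5 + 1/(135/59) = 5 + 59/135 = 734/135

734/135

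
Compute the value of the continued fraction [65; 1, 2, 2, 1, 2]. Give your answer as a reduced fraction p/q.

1774/27

Compute successive convergents:
a_0 = 65: 65/1
a_1 = 1: 66/1
a_2 = 2: 197/3
a_3 = 2: 460/7
a_4 = 1: 657/10
a_5 = 2: 1774/27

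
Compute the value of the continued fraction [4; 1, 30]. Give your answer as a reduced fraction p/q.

154/31

Compute successive convergents:
a_0 = 4: 4/1
a_1 = 1: 5/1
a_2 = 30: 154/31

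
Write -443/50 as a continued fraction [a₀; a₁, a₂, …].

Run the Euclidean algorithm, recording each quotient:
-443 ÷ 50 → quotient -9, remainder 7
50 ÷ 7 → quotient 7, remainder 1
7 ÷ 1 → quotient 7, remainder 0

[-9; 7, 7]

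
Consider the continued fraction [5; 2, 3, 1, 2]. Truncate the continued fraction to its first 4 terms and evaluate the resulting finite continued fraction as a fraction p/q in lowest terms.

49/9

Start with 1.
3 + 1/(1/1) = 3 + 1/1 = 4/1
2 + 1/(4/1) = 2 + 1/4 = 9/4
5 + 1/(9/4) = 5 + 4/9 = 49/9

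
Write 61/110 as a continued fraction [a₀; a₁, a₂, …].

Repeatedly divide and take the remainder:
61 ÷ 110 → quotient 0, remainder 61
110 ÷ 61 → quotient 1, remainder 49
61 ÷ 49 → quotient 1, remainder 12
49 ÷ 12 → quotient 4, remainder 1
12 ÷ 1 → quotient 12, remainder 0

[0; 1, 1, 4, 12]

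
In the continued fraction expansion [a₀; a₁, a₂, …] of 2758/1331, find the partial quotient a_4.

2

⌊2758/1331⌋ = 2, remainder 96
⌊1331/96⌋ = 13, remainder 83
⌊96/83⌋ = 1, remainder 13
⌊83/13⌋ = 6, remainder 5
⌊13/5⌋ = 2, remainder 3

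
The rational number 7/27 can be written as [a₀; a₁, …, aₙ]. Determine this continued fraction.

[0; 3, 1, 6]

Repeatedly divide and take the remainder:
7 = 0·27 + 7, so a_0 = 0
27 = 3·7 + 6, so a_1 = 3
7 = 1·6 + 1, so a_2 = 1
6 = 6·1 + 0, so a_3 = 6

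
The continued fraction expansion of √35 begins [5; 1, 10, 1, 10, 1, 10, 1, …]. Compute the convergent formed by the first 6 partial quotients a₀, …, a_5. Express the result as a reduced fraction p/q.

846/143

a_0 = 5: 5/1
a_1 = 1: 6/1
a_2 = 10: 65/11
a_3 = 1: 71/12
a_4 = 10: 775/131
a_5 = 1: 846/143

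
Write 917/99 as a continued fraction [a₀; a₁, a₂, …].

[9; 3, 1, 4, 5]

⌊917/99⌋ = 9, remainder 26
⌊99/26⌋ = 3, remainder 21
⌊26/21⌋ = 1, remainder 5
⌊21/5⌋ = 4, remainder 1
⌊5/1⌋ = 5, remainder 0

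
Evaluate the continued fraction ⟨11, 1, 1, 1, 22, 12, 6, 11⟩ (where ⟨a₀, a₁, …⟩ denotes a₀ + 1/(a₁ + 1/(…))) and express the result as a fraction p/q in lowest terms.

648640/55621

a_0 = 11: 11/1
a_1 = 1: 12/1
a_2 = 1: 23/2
a_3 = 1: 35/3
a_4 = 22: 793/68
a_5 = 12: 9551/819
a_6 = 6: 58099/4982
a_7 = 11: 648640/55621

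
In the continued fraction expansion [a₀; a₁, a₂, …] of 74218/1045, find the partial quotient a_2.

2

Apply division with remainder until the remainder is 0:
74218 = 71·1045 + 23, so a_0 = 71
1045 = 45·23 + 10, so a_1 = 45
23 = 2·10 + 3, so a_2 = 2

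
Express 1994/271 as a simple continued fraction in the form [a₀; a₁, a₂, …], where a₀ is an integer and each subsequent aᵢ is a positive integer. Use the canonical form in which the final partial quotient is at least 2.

[7; 2, 1, 3, 1, 5, 1, 2]

⌊1994/271⌋ = 7, remainder 97
⌊271/97⌋ = 2, remainder 77
⌊97/77⌋ = 1, remainder 20
⌊77/20⌋ = 3, remainder 17
⌊20/17⌋ = 1, remainder 3
⌊17/3⌋ = 5, remainder 2
⌊3/2⌋ = 1, remainder 1
⌊2/1⌋ = 2, remainder 0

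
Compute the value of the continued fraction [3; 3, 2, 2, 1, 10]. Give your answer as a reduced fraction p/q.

Start with 10.
1 + 1/(10/1) = 1 + 1/10 = 11/10
2 + 1/(11/10) = 2 + 10/11 = 32/11
2 + 1/(32/11) = 2 + 11/32 = 75/32
3 + 1/(75/32) = 3 + 32/75 = 257/75
3 + 1/(257/75) = 3 + 75/257 = 846/257

846/257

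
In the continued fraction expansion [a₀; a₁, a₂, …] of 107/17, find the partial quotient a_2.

2

107 ÷ 17 → quotient 6, remainder 5
17 ÷ 5 → quotient 3, remainder 2
5 ÷ 2 → quotient 2, remainder 1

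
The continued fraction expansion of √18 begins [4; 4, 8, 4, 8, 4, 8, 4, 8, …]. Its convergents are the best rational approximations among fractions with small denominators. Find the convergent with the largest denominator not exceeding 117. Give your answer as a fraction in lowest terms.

a_0 = 4: 4/1  (≤ bound)
a_1 = 4: 17/4  (≤ bound)
a_2 = 8: 140/33  (≤ bound)
a_3 = 4: 577/136  (> 117, stop)

140/33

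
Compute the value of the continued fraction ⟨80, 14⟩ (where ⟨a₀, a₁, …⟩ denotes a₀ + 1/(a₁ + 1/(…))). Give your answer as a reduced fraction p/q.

1121/14

Start with 14.
80 + 1/(14/1) = 80 + 1/14 = 1121/14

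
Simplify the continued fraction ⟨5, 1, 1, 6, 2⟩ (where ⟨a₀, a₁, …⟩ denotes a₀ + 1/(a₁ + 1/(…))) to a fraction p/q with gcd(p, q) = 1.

a_0 = 5: 5/1
a_1 = 1: 6/1
a_2 = 1: 11/2
a_3 = 6: 72/13
a_4 = 2: 155/28

155/28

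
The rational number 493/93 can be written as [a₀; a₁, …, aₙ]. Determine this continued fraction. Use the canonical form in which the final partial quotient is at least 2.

⌊493/93⌋ = 5, remainder 28
⌊93/28⌋ = 3, remainder 9
⌊28/9⌋ = 3, remainder 1
⌊9/1⌋ = 9, remainder 0

[5; 3, 3, 9]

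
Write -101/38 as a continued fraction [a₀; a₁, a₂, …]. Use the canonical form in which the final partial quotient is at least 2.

[-3; 2, 1, 12]

-101 ÷ 38 → quotient -3, remainder 13
38 ÷ 13 → quotient 2, remainder 12
13 ÷ 12 → quotient 1, remainder 1
12 ÷ 1 → quotient 12, remainder 0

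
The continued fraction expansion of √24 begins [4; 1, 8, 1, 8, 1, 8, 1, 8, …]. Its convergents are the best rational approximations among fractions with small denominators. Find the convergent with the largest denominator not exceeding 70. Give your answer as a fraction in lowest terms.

49/10

a_0 = 4: 4/1  (≤ bound)
a_1 = 1: 5/1  (≤ bound)
a_2 = 8: 44/9  (≤ bound)
a_3 = 1: 49/10  (≤ bound)
a_4 = 8: 436/89  (> 70, stop)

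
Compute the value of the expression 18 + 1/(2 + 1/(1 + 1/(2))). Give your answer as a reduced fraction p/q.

147/8

a_0 = 18: 18/1
a_1 = 2: 37/2
a_2 = 1: 55/3
a_3 = 2: 147/8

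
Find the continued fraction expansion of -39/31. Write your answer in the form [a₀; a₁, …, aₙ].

-39 ÷ 31 → quotient -2, remainder 23
31 ÷ 23 → quotient 1, remainder 8
23 ÷ 8 → quotient 2, remainder 7
8 ÷ 7 → quotient 1, remainder 1
7 ÷ 1 → quotient 7, remainder 0

[-2; 1, 2, 1, 7]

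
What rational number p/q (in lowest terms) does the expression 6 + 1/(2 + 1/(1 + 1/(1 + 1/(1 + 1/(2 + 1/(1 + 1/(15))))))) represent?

2909/456

a_0 = 6: 6/1
a_1 = 2: 13/2
a_2 = 1: 19/3
a_3 = 1: 32/5
a_4 = 1: 51/8
a_5 = 2: 134/21
a_6 = 1: 185/29
a_7 = 15: 2909/456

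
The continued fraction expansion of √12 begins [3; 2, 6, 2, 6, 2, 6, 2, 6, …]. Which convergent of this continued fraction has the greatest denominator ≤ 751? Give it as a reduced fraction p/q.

a_0 = 3: 3/1  (≤ bound)
a_1 = 2: 7/2  (≤ bound)
a_2 = 6: 45/13  (≤ bound)
a_3 = 2: 97/28  (≤ bound)
a_4 = 6: 627/181  (≤ bound)
a_5 = 2: 1351/390  (≤ bound)
a_6 = 6: 8733/2521  (> 751, stop)

1351/390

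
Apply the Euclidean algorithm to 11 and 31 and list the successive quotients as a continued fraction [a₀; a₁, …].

Run the Euclidean algorithm, recording each quotient:
11 ÷ 31 → quotient 0, remainder 11
31 ÷ 11 → quotient 2, remainder 9
11 ÷ 9 → quotient 1, remainder 2
9 ÷ 2 → quotient 4, remainder 1
2 ÷ 1 → quotient 2, remainder 0

[0; 2, 1, 4, 2]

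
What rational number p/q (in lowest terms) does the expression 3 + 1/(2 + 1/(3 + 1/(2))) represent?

a_0 = 3: 3/1
a_1 = 2: 7/2
a_2 = 3: 24/7
a_3 = 2: 55/16

55/16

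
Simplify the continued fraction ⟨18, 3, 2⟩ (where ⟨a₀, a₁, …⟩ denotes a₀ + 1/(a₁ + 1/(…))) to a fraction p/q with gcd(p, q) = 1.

128/7

Start with 2.
3 + 1/(2/1) = 3 + 1/2 = 7/2
18 + 1/(7/2) = 18 + 2/7 = 128/7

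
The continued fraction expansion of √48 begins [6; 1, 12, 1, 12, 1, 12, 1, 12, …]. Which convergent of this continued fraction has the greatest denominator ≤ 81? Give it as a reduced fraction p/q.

List convergents until the denominator exceeds the bound:
a_0 = 6: 6/1  (≤ bound)
a_1 = 1: 7/1  (≤ bound)
a_2 = 12: 90/13  (≤ bound)
a_3 = 1: 97/14  (≤ bound)
a_4 = 12: 1254/181  (> 81, stop)

97/14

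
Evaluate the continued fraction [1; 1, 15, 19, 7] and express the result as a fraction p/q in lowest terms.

Build up convergents one term at a time:
a_0 = 1: 1/1
a_1 = 1: 2/1
a_2 = 15: 31/16
a_3 = 19: 591/305
a_4 = 7: 4168/2151

4168/2151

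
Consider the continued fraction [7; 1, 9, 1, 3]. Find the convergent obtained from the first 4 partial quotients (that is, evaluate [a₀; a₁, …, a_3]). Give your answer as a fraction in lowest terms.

Use the convergent recurrence hₖ = aₖ·hₖ₋₁ + hₖ₋₂ (and likewise for the denominators kₖ):
a_0 = 7: 7/1
a_1 = 1: 8/1
a_2 = 9: 79/10
a_3 = 1: 87/11

87/11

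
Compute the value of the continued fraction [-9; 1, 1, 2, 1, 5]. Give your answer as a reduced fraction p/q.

a_0 = -9: -9/1
a_1 = 1: -8/1
a_2 = 1: -17/2
a_3 = 2: -42/5
a_4 = 1: -59/7
a_5 = 5: -337/40

-337/40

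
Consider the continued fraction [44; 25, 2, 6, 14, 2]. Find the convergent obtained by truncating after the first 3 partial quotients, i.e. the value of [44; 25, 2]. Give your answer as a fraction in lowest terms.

a_0 = 44: 44/1
a_1 = 25: 1101/25
a_2 = 2: 2246/51

2246/51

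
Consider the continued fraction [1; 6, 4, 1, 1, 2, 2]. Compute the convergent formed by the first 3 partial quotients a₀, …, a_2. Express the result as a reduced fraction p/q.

29/25

Compute successive convergents:
a_0 = 1: 1/1
a_1 = 6: 7/6
a_2 = 4: 29/25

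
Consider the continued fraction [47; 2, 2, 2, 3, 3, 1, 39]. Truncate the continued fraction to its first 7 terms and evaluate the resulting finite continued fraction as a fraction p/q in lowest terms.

8345/176

Compute successive convergents:
a_0 = 47: 47/1
a_1 = 2: 95/2
a_2 = 2: 237/5
a_3 = 2: 569/12
a_4 = 3: 1944/41
a_5 = 3: 6401/135
a_6 = 1: 8345/176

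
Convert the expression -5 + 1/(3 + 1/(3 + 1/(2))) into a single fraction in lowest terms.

-108/23

Start with 2.
3 + 1/(2/1) = 3 + 1/2 = 7/2
3 + 1/(7/2) = 3 + 2/7 = 23/7
-5 + 1/(23/7) = -5 + 7/23 = -108/23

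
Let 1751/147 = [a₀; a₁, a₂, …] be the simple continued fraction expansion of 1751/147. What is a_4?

⌊1751/147⌋ = 11, remainder 134
⌊147/134⌋ = 1, remainder 13
⌊134/13⌋ = 10, remainder 4
⌊13/4⌋ = 3, remainder 1
⌊4/1⌋ = 4, remainder 0

4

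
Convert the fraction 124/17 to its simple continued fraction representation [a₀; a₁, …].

[7; 3, 2, 2]

124 ÷ 17 → quotient 7, remainder 5
17 ÷ 5 → quotient 3, remainder 2
5 ÷ 2 → quotient 2, remainder 1
2 ÷ 1 → quotient 2, remainder 0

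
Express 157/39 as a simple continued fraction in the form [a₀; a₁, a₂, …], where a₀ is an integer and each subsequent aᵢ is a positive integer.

[4; 39]

157 = 4·39 + 1, so a_0 = 4
39 = 39·1 + 0, so a_1 = 39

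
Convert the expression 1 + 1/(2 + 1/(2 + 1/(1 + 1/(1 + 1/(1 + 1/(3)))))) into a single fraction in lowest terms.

a_0 = 1: 1/1
a_1 = 2: 3/2
a_2 = 2: 7/5
a_3 = 1: 10/7
a_4 = 1: 17/12
a_5 = 1: 27/19
a_6 = 3: 98/69

98/69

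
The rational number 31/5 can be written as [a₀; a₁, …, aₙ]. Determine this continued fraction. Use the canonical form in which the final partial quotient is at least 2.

[6; 5]

Run the Euclidean algorithm, recording each quotient:
31 ÷ 5 → quotient 6, remainder 1
5 ÷ 1 → quotient 5, remainder 0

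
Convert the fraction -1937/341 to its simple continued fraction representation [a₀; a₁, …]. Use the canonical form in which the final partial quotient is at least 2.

-1937 = -6·341 + 109, so a_0 = -6
341 = 3·109 + 14, so a_1 = 3
109 = 7·14 + 11, so a_2 = 7
14 = 1·11 + 3, so a_3 = 1
11 = 3·3 + 2, so a_4 = 3
3 = 1·2 + 1, so a_5 = 1
2 = 2·1 + 0, so a_6 = 2

[-6; 3, 7, 1, 3, 1, 2]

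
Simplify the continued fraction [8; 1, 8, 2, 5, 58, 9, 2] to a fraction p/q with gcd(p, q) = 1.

Work from the innermost term outward:
Start with 2.
9 + 1/(2/1) = 9 + 1/2 = 19/2
58 + 1/(19/2) = 58 + 2/19 = 1104/19
5 + 1/(1104/19) = 5 + 19/1104 = 5539/1104
2 + 1/(5539/1104) = 2 + 1104/5539 = 12182/5539
8 + 1/(12182/5539) = 8 + 5539/12182 = 102995/12182
1 + 1/(102995/12182) = 1 + 12182/102995 = 115177/102995
8 + 1/(115177/102995) = 8 + 102995/115177 = 1024411/115177

1024411/115177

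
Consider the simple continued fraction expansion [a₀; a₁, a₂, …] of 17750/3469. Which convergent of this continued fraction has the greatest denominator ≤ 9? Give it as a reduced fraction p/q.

a_0 = 5: 5/1  (≤ bound)
a_1 = 8: 41/8  (≤ bound)
a_2 = 1: 46/9  (≤ bound)
a_3 = 1: 87/17  (> 9, stop)

46/9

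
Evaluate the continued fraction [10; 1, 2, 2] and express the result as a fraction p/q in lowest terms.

75/7

Work from the innermost term outward:
Start with 2.
2 + 1/(2/1) = 2 + 1/2 = 5/2
1 + 1/(5/2) = 1 + 2/5 = 7/5
10 + 1/(7/5) = 10 + 5/7 = 75/7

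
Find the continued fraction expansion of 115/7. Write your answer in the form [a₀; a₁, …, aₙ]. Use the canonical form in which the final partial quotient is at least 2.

[16; 2, 3]

115 = 16·7 + 3, so a_0 = 16
7 = 2·3 + 1, so a_1 = 2
3 = 3·1 + 0, so a_2 = 3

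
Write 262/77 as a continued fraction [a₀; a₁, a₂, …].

[3; 2, 2, 15]

⌊262/77⌋ = 3, remainder 31
⌊77/31⌋ = 2, remainder 15
⌊31/15⌋ = 2, remainder 1
⌊15/1⌋ = 15, remainder 0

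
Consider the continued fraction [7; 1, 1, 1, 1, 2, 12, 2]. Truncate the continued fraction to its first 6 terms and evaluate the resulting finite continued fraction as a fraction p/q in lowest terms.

99/13

Build up convergents one term at a time:
a_0 = 7: 7/1
a_1 = 1: 8/1
a_2 = 1: 15/2
a_3 = 1: 23/3
a_4 = 1: 38/5
a_5 = 2: 99/13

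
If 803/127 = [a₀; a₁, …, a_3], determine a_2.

10

Run the Euclidean algorithm, recording each quotient:
803 = 6·127 + 41, so a_0 = 6
127 = 3·41 + 4, so a_1 = 3
41 = 10·4 + 1, so a_2 = 10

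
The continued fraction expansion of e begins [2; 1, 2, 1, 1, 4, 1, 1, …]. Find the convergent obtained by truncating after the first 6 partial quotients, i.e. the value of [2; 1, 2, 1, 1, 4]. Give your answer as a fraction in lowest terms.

a_0 = 2: 2/1
a_1 = 1: 3/1
a_2 = 2: 8/3
a_3 = 1: 11/4
a_4 = 1: 19/7
a_5 = 4: 87/32

87/32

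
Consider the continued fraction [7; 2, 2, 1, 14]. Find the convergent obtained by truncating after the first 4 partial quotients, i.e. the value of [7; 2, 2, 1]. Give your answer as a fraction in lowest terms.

52/7

Start with 1.
2 + 1/(1/1) = 2 + 1/1 = 3/1
2 + 1/(3/1) = 2 + 1/3 = 7/3
7 + 1/(7/3) = 7 + 3/7 = 52/7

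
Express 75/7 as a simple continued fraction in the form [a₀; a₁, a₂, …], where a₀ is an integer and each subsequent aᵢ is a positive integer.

75 = 10·7 + 5, so a_0 = 10
7 = 1·5 + 2, so a_1 = 1
5 = 2·2 + 1, so a_2 = 2
2 = 2·1 + 0, so a_3 = 2

[10; 1, 2, 2]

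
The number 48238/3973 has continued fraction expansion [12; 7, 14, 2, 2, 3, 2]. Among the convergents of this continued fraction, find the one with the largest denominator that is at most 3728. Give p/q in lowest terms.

a_0 = 12: 12/1  (≤ bound)
a_1 = 7: 85/7  (≤ bound)
a_2 = 14: 1202/99  (≤ bound)
a_3 = 2: 2489/205  (≤ bound)
a_4 = 2: 6180/509  (≤ bound)
a_5 = 3: 21029/1732  (≤ bound)
a_6 = 2: 48238/3973  (> 3728, stop)

21029/1732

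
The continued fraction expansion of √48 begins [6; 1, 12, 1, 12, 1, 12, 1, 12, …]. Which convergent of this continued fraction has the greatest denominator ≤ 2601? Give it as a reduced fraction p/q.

17466/2521

List convergents until the denominator exceeds the bound:
a_0 = 6: 6/1  (≤ bound)
a_1 = 1: 7/1  (≤ bound)
a_2 = 12: 90/13  (≤ bound)
a_3 = 1: 97/14  (≤ bound)
a_4 = 12: 1254/181  (≤ bound)
a_5 = 1: 1351/195  (≤ bound)
a_6 = 12: 17466/2521  (≤ bound)
a_7 = 1: 18817/2716  (> 2601, stop)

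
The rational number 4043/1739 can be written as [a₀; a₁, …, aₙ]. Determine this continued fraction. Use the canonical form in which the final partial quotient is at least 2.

[2; 3, 12, 1, 5, 3, 2]

4043 ÷ 1739 → quotient 2, remainder 565
1739 ÷ 565 → quotient 3, remainder 44
565 ÷ 44 → quotient 12, remainder 37
44 ÷ 37 → quotient 1, remainder 7
37 ÷ 7 → quotient 5, remainder 2
7 ÷ 2 → quotient 3, remainder 1
2 ÷ 1 → quotient 2, remainder 0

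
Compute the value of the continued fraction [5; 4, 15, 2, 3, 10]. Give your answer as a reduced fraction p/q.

23691/4516

a_0 = 5: 5/1
a_1 = 4: 21/4
a_2 = 15: 320/61
a_3 = 2: 661/126
a_4 = 3: 2303/439
a_5 = 10: 23691/4516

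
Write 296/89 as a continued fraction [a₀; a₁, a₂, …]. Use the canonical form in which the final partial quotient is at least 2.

Run the Euclidean algorithm, recording each quotient:
296 = 3·89 + 29, so a_0 = 3
89 = 3·29 + 2, so a_1 = 3
29 = 14·2 + 1, so a_2 = 14
2 = 2·1 + 0, so a_3 = 2

[3; 3, 14, 2]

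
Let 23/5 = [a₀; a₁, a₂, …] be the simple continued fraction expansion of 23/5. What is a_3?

⌊23/5⌋ = 4, remainder 3
⌊5/3⌋ = 1, remainder 2
⌊3/2⌋ = 1, remainder 1
⌊2/1⌋ = 2, remainder 0

2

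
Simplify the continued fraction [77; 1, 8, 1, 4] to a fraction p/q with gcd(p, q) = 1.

Compute successive convergents:
a_0 = 77: 77/1
a_1 = 1: 78/1
a_2 = 8: 701/9
a_3 = 1: 779/10
a_4 = 4: 3817/49

3817/49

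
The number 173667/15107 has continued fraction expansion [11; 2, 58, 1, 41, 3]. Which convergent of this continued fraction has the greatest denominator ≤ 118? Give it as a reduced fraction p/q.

1345/117

List convergents until the denominator exceeds the bound:
a_0 = 11: 11/1  (≤ bound)
a_1 = 2: 23/2  (≤ bound)
a_2 = 58: 1345/117  (≤ bound)
a_3 = 1: 1368/119  (> 118, stop)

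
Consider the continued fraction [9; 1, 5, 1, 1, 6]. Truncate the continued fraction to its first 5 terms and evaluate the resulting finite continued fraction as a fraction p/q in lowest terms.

128/13

a_0 = 9: 9/1
a_1 = 1: 10/1
a_2 = 5: 59/6
a_3 = 1: 69/7
a_4 = 1: 128/13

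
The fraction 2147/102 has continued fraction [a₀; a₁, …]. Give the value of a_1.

2147 ÷ 102 → quotient 21, remainder 5
102 ÷ 5 → quotient 20, remainder 2

20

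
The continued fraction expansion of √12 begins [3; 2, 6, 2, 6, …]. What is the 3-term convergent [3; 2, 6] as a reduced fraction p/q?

45/13

Build up convergents one term at a time:
a_0 = 3: 3/1
a_1 = 2: 7/2
a_2 = 6: 45/13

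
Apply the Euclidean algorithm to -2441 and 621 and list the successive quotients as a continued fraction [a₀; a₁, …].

⌊-2441/621⌋ = -4, remainder 43
⌊621/43⌋ = 14, remainder 19
⌊43/19⌋ = 2, remainder 5
⌊19/5⌋ = 3, remainder 4
⌊5/4⌋ = 1, remainder 1
⌊4/1⌋ = 4, remainder 0

[-4; 14, 2, 3, 1, 4]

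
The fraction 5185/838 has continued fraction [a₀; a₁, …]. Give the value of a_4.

5185 = 6·838 + 157, so a_0 = 6
838 = 5·157 + 53, so a_1 = 5
157 = 2·53 + 51, so a_2 = 2
53 = 1·51 + 2, so a_3 = 1
51 = 25·2 + 1, so a_4 = 25

25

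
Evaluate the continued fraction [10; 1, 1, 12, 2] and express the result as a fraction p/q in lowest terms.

547/52

Start with 2.
12 + 1/(2/1) = 12 + 1/2 = 25/2
1 + 1/(25/2) = 1 + 2/25 = 27/25
1 + 1/(27/25) = 1 + 25/27 = 52/27
10 + 1/(52/27) = 10 + 27/52 = 547/52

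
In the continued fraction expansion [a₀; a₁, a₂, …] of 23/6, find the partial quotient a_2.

5

Repeatedly divide and take the remainder:
23 = 3·6 + 5, so a_0 = 3
6 = 1·5 + 1, so a_1 = 1
5 = 5·1 + 0, so a_2 = 5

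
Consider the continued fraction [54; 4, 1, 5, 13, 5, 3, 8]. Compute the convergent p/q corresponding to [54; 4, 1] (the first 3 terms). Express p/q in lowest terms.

271/5

Compute successive convergents:
a_0 = 54: 54/1
a_1 = 4: 217/4
a_2 = 1: 271/5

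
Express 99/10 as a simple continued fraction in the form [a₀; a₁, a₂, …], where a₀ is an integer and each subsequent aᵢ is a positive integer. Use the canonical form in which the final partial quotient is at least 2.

[9; 1, 9]

Repeatedly divide and take the remainder:
99 ÷ 10 → quotient 9, remainder 9
10 ÷ 9 → quotient 1, remainder 1
9 ÷ 1 → quotient 9, remainder 0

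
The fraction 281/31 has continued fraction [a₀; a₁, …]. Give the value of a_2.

⌊281/31⌋ = 9, remainder 2
⌊31/2⌋ = 15, remainder 1
⌊2/1⌋ = 2, remainder 0

2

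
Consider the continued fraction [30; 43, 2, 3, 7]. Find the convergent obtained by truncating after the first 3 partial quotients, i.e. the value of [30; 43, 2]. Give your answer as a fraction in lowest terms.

2612/87

a_0 = 30: 30/1
a_1 = 43: 1291/43
a_2 = 2: 2612/87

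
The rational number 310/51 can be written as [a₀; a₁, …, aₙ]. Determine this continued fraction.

310 ÷ 51 → quotient 6, remainder 4
51 ÷ 4 → quotient 12, remainder 3
4 ÷ 3 → quotient 1, remainder 1
3 ÷ 1 → quotient 3, remainder 0

[6; 12, 1, 3]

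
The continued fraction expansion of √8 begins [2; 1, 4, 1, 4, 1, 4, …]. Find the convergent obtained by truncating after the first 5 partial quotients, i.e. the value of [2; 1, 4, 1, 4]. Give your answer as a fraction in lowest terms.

a_0 = 2: 2/1
a_1 = 1: 3/1
a_2 = 4: 14/5
a_3 = 1: 17/6
a_4 = 4: 82/29

82/29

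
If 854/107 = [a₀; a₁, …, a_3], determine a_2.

52

⌊854/107⌋ = 7, remainder 105
⌊107/105⌋ = 1, remainder 2
⌊105/2⌋ = 52, remainder 1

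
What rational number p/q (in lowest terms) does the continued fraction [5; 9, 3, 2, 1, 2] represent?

1282/251

a_0 = 5: 5/1
a_1 = 9: 46/9
a_2 = 3: 143/28
a_3 = 2: 332/65
a_4 = 1: 475/93
a_5 = 2: 1282/251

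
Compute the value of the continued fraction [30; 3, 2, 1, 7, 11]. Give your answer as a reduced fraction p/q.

25966/857

Build up convergents one term at a time:
a_0 = 30: 30/1
a_1 = 3: 91/3
a_2 = 2: 212/7
a_3 = 1: 303/10
a_4 = 7: 2333/77
a_5 = 11: 25966/857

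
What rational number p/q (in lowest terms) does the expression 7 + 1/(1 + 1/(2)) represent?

a_0 = 7: 7/1
a_1 = 1: 8/1
a_2 = 2: 23/3

23/3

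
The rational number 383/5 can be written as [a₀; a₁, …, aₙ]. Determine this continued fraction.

Apply division with remainder until the remainder is 0:
⌊383/5⌋ = 76, remainder 3
⌊5/3⌋ = 1, remainder 2
⌊3/2⌋ = 1, remainder 1
⌊2/1⌋ = 2, remainder 0

[76; 1, 1, 2]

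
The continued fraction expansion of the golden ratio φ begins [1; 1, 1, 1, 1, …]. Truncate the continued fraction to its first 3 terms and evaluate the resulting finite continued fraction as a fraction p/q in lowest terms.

Start with 1.
1 + 1/(1/1) = 1 + 1/1 = 2/1
1 + 1/(2/1) = 1 + 1/2 = 3/2

3/2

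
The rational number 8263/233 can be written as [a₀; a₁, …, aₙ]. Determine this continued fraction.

Repeatedly divide and take the remainder:
8263 ÷ 233 → quotient 35, remainder 108
233 ÷ 108 → quotient 2, remainder 17
108 ÷ 17 → quotient 6, remainder 6
17 ÷ 6 → quotient 2, remainder 5
6 ÷ 5 → quotient 1, remainder 1
5 ÷ 1 → quotient 5, remainder 0

[35; 2, 6, 2, 1, 5]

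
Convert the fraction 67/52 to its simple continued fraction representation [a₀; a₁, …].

[1; 3, 2, 7]

67 = 1·52 + 15, so a_0 = 1
52 = 3·15 + 7, so a_1 = 3
15 = 2·7 + 1, so a_2 = 2
7 = 7·1 + 0, so a_3 = 7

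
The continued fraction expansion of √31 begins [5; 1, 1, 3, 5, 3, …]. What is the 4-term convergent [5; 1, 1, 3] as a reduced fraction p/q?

a_0 = 5: 5/1
a_1 = 1: 6/1
a_2 = 1: 11/2
a_3 = 3: 39/7

39/7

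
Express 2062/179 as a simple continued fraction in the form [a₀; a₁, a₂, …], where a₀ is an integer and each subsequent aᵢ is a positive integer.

[11; 1, 1, 12, 3, 2]

2062 ÷ 179 → quotient 11, remainder 93
179 ÷ 93 → quotient 1, remainder 86
93 ÷ 86 → quotient 1, remainder 7
86 ÷ 7 → quotient 12, remainder 2
7 ÷ 2 → quotient 3, remainder 1
2 ÷ 1 → quotient 2, remainder 0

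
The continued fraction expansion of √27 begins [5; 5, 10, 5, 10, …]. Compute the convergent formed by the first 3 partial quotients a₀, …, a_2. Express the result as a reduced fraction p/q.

Start with 10.
5 + 1/(10/1) = 5 + 1/10 = 51/10
5 + 1/(51/10) = 5 + 10/51 = 265/51

265/51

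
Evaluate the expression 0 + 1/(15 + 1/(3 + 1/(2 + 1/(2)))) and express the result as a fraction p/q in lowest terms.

Start with 2.
2 + 1/(2/1) = 2 + 1/2 = 5/2
3 + 1/(5/2) = 3 + 2/5 = 17/5
15 + 1/(17/5) = 15 + 5/17 = 260/17
0 + 1/(260/17) = 0 + 17/260 = 17/260

17/260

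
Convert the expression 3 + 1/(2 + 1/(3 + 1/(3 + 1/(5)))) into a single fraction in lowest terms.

419/122

Starting at the tail and folding back:
Start with 5.
3 + 1/(5/1) = 3 + 1/5 = 16/5
3 + 1/(16/5) = 3 + 5/16 = 53/16
2 + 1/(53/16) = 2 + 16/53 = 122/53
3 + 1/(122/53) = 3 + 53/122 = 419/122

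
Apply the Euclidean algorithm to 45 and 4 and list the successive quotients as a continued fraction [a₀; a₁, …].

Repeatedly divide and take the remainder:
⌊45/4⌋ = 11, remainder 1
⌊4/1⌋ = 4, remainder 0

[11; 4]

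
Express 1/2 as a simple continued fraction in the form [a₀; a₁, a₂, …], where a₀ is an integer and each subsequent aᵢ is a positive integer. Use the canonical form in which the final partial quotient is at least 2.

1 = 0·2 + 1, so a_0 = 0
2 = 2·1 + 0, so a_1 = 2

[0; 2]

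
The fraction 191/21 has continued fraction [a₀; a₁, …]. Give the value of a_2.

2

191 ÷ 21 → quotient 9, remainder 2
21 ÷ 2 → quotient 10, remainder 1
2 ÷ 1 → quotient 2, remainder 0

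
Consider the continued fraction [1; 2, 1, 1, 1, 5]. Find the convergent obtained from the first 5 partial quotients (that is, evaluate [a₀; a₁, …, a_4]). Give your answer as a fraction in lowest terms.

Start with 1.
1 + 1/(1/1) = 1 + 1/1 = 2/1
1 + 1/(2/1) = 1 + 1/2 = 3/2
2 + 1/(3/2) = 2 + 2/3 = 8/3
1 + 1/(8/3) = 1 + 3/8 = 11/8

11/8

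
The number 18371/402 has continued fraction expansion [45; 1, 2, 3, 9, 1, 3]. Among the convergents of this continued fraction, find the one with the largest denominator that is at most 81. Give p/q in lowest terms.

a_0 = 45: 45/1  (≤ bound)
a_1 = 1: 46/1  (≤ bound)
a_2 = 2: 137/3  (≤ bound)
a_3 = 3: 457/10  (≤ bound)
a_4 = 9: 4250/93  (> 81, stop)

457/10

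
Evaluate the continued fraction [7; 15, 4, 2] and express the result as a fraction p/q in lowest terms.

968/137

a_0 = 7: 7/1
a_1 = 15: 106/15
a_2 = 4: 431/61
a_3 = 2: 968/137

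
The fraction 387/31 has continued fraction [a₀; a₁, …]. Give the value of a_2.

15

Apply division with remainder until the remainder is 0:
387 = 12·31 + 15, so a_0 = 12
31 = 2·15 + 1, so a_1 = 2
15 = 15·1 + 0, so a_2 = 15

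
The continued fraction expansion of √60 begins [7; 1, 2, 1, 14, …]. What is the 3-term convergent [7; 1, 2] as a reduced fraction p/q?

23/3

Collapse the nested fraction from the inside out:
Start with 2.
1 + 1/(2/1) = 1 + 1/2 = 3/2
7 + 1/(3/2) = 7 + 2/3 = 23/3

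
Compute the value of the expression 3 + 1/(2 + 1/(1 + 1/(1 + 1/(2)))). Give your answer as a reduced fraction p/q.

44/13

a_0 = 3: 3/1
a_1 = 2: 7/2
a_2 = 1: 10/3
a_3 = 1: 17/5
a_4 = 2: 44/13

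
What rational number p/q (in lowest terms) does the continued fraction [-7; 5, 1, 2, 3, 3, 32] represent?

a_0 = -7: -7/1
a_1 = 5: -34/5
a_2 = 1: -41/6
a_3 = 2: -116/17
a_4 = 3: -389/57
a_5 = 3: -1283/188
a_6 = 32: -41445/6073

-41445/6073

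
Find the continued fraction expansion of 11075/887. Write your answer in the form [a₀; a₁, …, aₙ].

11075 ÷ 887 → quotient 12, remainder 431
887 ÷ 431 → quotient 2, remainder 25
431 ÷ 25 → quotient 17, remainder 6
25 ÷ 6 → quotient 4, remainder 1
6 ÷ 1 → quotient 6, remainder 0

[12; 2, 17, 4, 6]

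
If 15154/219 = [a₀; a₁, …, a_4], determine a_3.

⌊15154/219⌋ = 69, remainder 43
⌊219/43⌋ = 5, remainder 4
⌊43/4⌋ = 10, remainder 3
⌊4/3⌋ = 1, remainder 1

1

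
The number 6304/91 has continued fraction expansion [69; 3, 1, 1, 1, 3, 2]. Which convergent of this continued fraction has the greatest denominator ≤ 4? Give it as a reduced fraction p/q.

a_0 = 69: 69/1  (≤ bound)
a_1 = 3: 208/3  (≤ bound)
a_2 = 1: 277/4  (≤ bound)
a_3 = 1: 485/7  (> 4, stop)

277/4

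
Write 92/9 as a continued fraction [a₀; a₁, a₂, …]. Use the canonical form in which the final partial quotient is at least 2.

[10; 4, 2]

⌊92/9⌋ = 10, remainder 2
⌊9/2⌋ = 4, remainder 1
⌊2/1⌋ = 2, remainder 0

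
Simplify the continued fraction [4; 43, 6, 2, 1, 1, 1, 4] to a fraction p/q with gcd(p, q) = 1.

40976/10185

Start with 4.
1 + 1/(4/1) = 1 + 1/4 = 5/4
1 + 1/(5/4) = 1 + 4/5 = 9/5
1 + 1/(9/5) = 1 + 5/9 = 14/9
2 + 1/(14/9) = 2 + 9/14 = 37/14
6 + 1/(37/14) = 6 + 14/37 = 236/37
43 + 1/(236/37) = 43 + 37/236 = 10185/236
4 + 1/(10185/236) = 4 + 236/10185 = 40976/10185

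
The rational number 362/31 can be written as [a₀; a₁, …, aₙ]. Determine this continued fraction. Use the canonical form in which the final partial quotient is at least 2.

[11; 1, 2, 10]

362 = 11·31 + 21, so a_0 = 11
31 = 1·21 + 10, so a_1 = 1
21 = 2·10 + 1, so a_2 = 2
10 = 10·1 + 0, so a_3 = 10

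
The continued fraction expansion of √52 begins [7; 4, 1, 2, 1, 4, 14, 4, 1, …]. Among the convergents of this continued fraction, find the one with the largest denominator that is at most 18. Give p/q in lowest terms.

101/14

List convergents until the denominator exceeds the bound:
a_0 = 7: 7/1  (≤ bound)
a_1 = 4: 29/4  (≤ bound)
a_2 = 1: 36/5  (≤ bound)
a_3 = 2: 101/14  (≤ bound)
a_4 = 1: 137/19  (> 18, stop)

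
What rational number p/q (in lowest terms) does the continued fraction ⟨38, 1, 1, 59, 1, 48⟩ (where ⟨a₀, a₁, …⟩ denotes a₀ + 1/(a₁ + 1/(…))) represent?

a_0 = 38: 38/1
a_1 = 1: 39/1
a_2 = 1: 77/2
a_3 = 59: 4582/119
a_4 = 1: 4659/121
a_5 = 48: 228214/5927

228214/5927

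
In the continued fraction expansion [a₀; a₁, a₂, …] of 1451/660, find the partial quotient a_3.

Repeatedly divide and take the remainder:
1451 ÷ 660 → quotient 2, remainder 131
660 ÷ 131 → quotient 5, remainder 5
131 ÷ 5 → quotient 26, remainder 1
5 ÷ 1 → quotient 5, remainder 0

5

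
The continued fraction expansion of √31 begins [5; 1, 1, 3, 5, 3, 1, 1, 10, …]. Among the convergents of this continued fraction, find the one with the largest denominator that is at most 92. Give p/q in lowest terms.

a_0 = 5: 5/1  (≤ bound)
a_1 = 1: 6/1  (≤ bound)
a_2 = 1: 11/2  (≤ bound)
a_3 = 3: 39/7  (≤ bound)
a_4 = 5: 206/37  (≤ bound)
a_5 = 3: 657/118  (> 92, stop)

206/37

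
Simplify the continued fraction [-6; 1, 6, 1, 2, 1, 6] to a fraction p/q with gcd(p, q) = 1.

-1072/209

Start with 6.
1 + 1/(6/1) = 1 + 1/6 = 7/6
2 + 1/(7/6) = 2 + 6/7 = 20/7
1 + 1/(20/7) = 1 + 7/20 = 27/20
6 + 1/(27/20) = 6 + 20/27 = 182/27
1 + 1/(182/27) = 1 + 27/182 = 209/182
-6 + 1/(209/182) = -6 + 182/209 = -1072/209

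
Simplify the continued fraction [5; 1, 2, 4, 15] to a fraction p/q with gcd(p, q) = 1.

Starting at the tail and folding back:
Start with 15.
4 + 1/(15/1) = 4 + 1/15 = 61/15
2 + 1/(61/15) = 2 + 15/61 = 137/61
1 + 1/(137/61) = 1 + 61/137 = 198/137
5 + 1/(198/137) = 5 + 137/198 = 1127/198

1127/198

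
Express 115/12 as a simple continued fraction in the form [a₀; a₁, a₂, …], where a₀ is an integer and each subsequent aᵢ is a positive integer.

[9; 1, 1, 2, 2]

115 = 9·12 + 7, so a_0 = 9
12 = 1·7 + 5, so a_1 = 1
7 = 1·5 + 2, so a_2 = 1
5 = 2·2 + 1, so a_3 = 2
2 = 2·1 + 0, so a_4 = 2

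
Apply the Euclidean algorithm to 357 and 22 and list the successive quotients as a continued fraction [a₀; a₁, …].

[16; 4, 2, 2]

357 = 16·22 + 5, so a_0 = 16
22 = 4·5 + 2, so a_1 = 4
5 = 2·2 + 1, so a_2 = 2
2 = 2·1 + 0, so a_3 = 2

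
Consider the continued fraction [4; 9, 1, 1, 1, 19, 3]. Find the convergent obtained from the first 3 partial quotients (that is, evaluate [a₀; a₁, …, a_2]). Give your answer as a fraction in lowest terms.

Start with 1.
9 + 1/(1/1) = 9 + 1/1 = 10/1
4 + 1/(10/1) = 4 + 1/10 = 41/10

41/10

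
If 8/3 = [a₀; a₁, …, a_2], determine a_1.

8 = 2·3 + 2, so a_0 = 2
3 = 1·2 + 1, so a_1 = 1

1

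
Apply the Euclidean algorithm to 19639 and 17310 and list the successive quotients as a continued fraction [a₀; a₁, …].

[1; 7, 2, 3, 5, 12, 2, 2]

⌊19639/17310⌋ = 1, remainder 2329
⌊17310/2329⌋ = 7, remainder 1007
⌊2329/1007⌋ = 2, remainder 315
⌊1007/315⌋ = 3, remainder 62
⌊315/62⌋ = 5, remainder 5
⌊62/5⌋ = 12, remainder 2
⌊5/2⌋ = 2, remainder 1
⌊2/1⌋ = 2, remainder 0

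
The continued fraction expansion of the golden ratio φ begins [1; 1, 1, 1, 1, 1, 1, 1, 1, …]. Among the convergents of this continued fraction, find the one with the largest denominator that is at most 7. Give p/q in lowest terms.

8/5

a_0 = 1: 1/1  (≤ bound)
a_1 = 1: 2/1  (≤ bound)
a_2 = 1: 3/2  (≤ bound)
a_3 = 1: 5/3  (≤ bound)
a_4 = 1: 8/5  (≤ bound)
a_5 = 1: 13/8  (> 7, stop)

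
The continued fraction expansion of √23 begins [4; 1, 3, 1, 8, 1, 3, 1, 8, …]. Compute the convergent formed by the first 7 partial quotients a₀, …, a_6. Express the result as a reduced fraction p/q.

916/191

Start with 3.
1 + 1/(3/1) = 1 + 1/3 = 4/3
8 + 1/(4/3) = 8 + 3/4 = 35/4
1 + 1/(35/4) = 1 + 4/35 = 39/35
3 + 1/(39/35) = 3 + 35/39 = 152/39
1 + 1/(152/39) = 1 + 39/152 = 191/152
4 + 1/(191/152) = 4 + 152/191 = 916/191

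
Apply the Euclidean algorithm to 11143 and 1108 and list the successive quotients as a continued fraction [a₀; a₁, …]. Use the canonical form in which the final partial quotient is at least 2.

Run the Euclidean algorithm, recording each quotient:
11143 = 10·1108 + 63, so a_0 = 10
1108 = 17·63 + 37, so a_1 = 17
63 = 1·37 + 26, so a_2 = 1
37 = 1·26 + 11, so a_3 = 1
26 = 2·11 + 4, so a_4 = 2
11 = 2·4 + 3, so a_5 = 2
4 = 1·3 + 1, so a_6 = 1
3 = 3·1 + 0, so a_7 = 3

[10; 17, 1, 1, 2, 2, 1, 3]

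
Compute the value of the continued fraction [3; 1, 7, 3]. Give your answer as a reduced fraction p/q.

97/25

Collapse the nested fraction from the inside out:
Start with 3.
7 + 1/(3/1) = 7 + 1/3 = 22/3
1 + 1/(22/3) = 1 + 3/22 = 25/22
3 + 1/(25/22) = 3 + 22/25 = 97/25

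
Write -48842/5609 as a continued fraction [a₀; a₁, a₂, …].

-48842 ÷ 5609 → quotient -9, remainder 1639
5609 ÷ 1639 → quotient 3, remainder 692
1639 ÷ 692 → quotient 2, remainder 255
692 ÷ 255 → quotient 2, remainder 182
255 ÷ 182 → quotient 1, remainder 73
182 ÷ 73 → quotient 2, remainder 36
73 ÷ 36 → quotient 2, remainder 1
36 ÷ 1 → quotient 36, remainder 0

[-9; 3, 2, 2, 1, 2, 2, 36]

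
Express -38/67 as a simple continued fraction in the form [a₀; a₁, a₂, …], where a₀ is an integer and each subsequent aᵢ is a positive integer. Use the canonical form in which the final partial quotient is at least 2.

⌊-38/67⌋ = -1, remainder 29
⌊67/29⌋ = 2, remainder 9
⌊29/9⌋ = 3, remainder 2
⌊9/2⌋ = 4, remainder 1
⌊2/1⌋ = 2, remainder 0

[-1; 2, 3, 4, 2]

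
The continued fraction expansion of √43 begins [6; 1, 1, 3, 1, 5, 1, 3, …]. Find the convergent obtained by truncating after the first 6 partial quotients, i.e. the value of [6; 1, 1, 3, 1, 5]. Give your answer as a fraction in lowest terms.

a_0 = 6: 6/1
a_1 = 1: 7/1
a_2 = 1: 13/2
a_3 = 3: 46/7
a_4 = 1: 59/9
a_5 = 5: 341/52

341/52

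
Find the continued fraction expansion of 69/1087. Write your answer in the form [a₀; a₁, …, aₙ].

69 ÷ 1087 → quotient 0, remainder 69
1087 ÷ 69 → quotient 15, remainder 52
69 ÷ 52 → quotient 1, remainder 17
52 ÷ 17 → quotient 3, remainder 1
17 ÷ 1 → quotient 17, remainder 0

[0; 15, 1, 3, 17]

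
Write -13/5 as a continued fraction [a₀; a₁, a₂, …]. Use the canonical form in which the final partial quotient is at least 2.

[-3; 2, 2]

⌊-13/5⌋ = -3, remainder 2
⌊5/2⌋ = 2, remainder 1
⌊2/1⌋ = 2, remainder 0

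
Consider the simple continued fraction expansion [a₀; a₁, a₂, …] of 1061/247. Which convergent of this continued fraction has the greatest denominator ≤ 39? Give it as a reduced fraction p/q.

116/27

a_0 = 4: 4/1  (≤ bound)
a_1 = 3: 13/3  (≤ bound)
a_2 = 2: 30/7  (≤ bound)
a_3 = 1: 43/10  (≤ bound)
a_4 = 1: 73/17  (≤ bound)
a_5 = 1: 116/27  (≤ bound)
a_6 = 1: 189/44  (> 39, stop)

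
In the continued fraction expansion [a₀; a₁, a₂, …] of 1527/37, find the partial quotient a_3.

⌊1527/37⌋ = 41, remainder 10
⌊37/10⌋ = 3, remainder 7
⌊10/7⌋ = 1, remainder 3
⌊7/3⌋ = 2, remainder 1

2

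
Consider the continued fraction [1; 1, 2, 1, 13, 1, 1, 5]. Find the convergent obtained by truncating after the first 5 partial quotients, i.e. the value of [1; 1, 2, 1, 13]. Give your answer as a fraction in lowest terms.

Compute successive convergents:
a_0 = 1: 1/1
a_1 = 1: 2/1
a_2 = 2: 5/3
a_3 = 1: 7/4
a_4 = 13: 96/55

96/55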